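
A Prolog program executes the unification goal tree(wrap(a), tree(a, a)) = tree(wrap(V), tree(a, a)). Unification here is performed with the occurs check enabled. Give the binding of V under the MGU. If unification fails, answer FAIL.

a

Decompose tree/2: wrap(a) = wrap(V),  tree(a, a) = tree(a, a).
Decompose wrap/1: a = V.
Bind V := a; no other remaining equation mentions V.
Delete trivial equation tree(a, a) = tree(a, a).
MGU = { V -> a }, so V -> a.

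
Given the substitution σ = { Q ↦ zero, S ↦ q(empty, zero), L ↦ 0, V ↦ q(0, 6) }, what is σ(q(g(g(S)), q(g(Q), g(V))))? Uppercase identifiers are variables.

q(g(g(q(empty, zero))), q(g(zero), g(q(0, 6))))

Replace each occurrence of Q with zero.
Replace each occurrence of S with q(empty, zero).
Replace each occurrence of V with q(0, 6).
Result: q(g(g(q(empty, zero))), q(g(zero), g(q(0, 6)))).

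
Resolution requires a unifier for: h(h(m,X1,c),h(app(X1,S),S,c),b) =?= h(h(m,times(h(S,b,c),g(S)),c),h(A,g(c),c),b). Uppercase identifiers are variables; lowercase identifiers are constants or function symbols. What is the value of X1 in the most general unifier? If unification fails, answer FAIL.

Decompose h/3: h(m,X1,c) =?= h(m,times(h(S,b,c),g(S)),c),  h(app(X1,S),S,c) =?= h(A,g(c),c),  b =?= b.
Decompose h/3: m =?= m,  X1 =?= times(h(S,b,c),g(S)),  c =?= c.
Delete trivial equation m =?= m.
Bind X1 := times(h(S,b,c),g(S)); substituting into the one remaining equation that mentions X1 gives: h(app(times(h(S,b,c),g(S)),S),S,c) =?= h(A,g(c),c).
Delete trivial equation c =?= c.
Decompose h/3: app(times(h(S,b,c),g(S)),S) =?= A,  S =?= g(c),  c =?= c.
Bind A := app(times(h(S,b,c),g(S)),S); no other remaining equation mentions A.
Bind S := g(c); no other remaining equation mentions S. Substituting into the earlier bindings gives X1 := times(h(g(c),b,c),g(g(c))), A := app(times(h(g(c),b,c),g(g(c))),g(c)).
Delete trivial equation c =?= c.
Delete trivial equation b =?= b.
MGU = { X1 := times(h(g(c),b,c),g(g(c))), A := app(times(h(g(c),b,c),g(g(c))),g(c)), S := g(c) }, so X1 := times(h(g(c),b,c),g(g(c))).

times(h(g(c),b,c),g(g(c)))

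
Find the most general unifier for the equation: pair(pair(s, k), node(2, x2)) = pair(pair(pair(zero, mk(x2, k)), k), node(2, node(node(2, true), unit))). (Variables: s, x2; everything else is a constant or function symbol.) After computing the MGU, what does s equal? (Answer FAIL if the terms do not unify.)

pair(zero, mk(node(node(2, true), unit), k))

Decompose pair/2: pair(s, k) = pair(pair(zero, mk(x2, k)), k),  node(2, x2) = node(2, node(node(2, true), unit)).
Decompose pair/2: s = pair(zero, mk(x2, k)),  k = k.
Bind s := pair(zero, mk(x2, k)); no other remaining equation mentions s.
Delete trivial equation k = k.
Decompose node/2: 2 = 2,  x2 = node(node(2, true), unit).
Delete trivial equation 2 = 2.
Bind x2 := node(node(2, true), unit). Substituting into the earlier binding gives s := pair(zero, mk(node(node(2, true), unit), k)).
MGU = { s := pair(zero, mk(node(node(2, true), unit), k)), x2 := node(node(2, true), unit) }, so s := pair(zero, mk(node(node(2, true), unit), k)).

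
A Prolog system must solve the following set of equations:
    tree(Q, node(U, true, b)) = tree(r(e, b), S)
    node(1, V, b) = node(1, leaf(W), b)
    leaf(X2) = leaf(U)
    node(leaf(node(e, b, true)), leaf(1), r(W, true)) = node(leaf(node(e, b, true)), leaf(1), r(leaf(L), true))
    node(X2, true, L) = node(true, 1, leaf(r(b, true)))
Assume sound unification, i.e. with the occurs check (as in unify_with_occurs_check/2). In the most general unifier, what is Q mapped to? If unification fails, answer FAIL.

FAIL

Decompose tree/2: Q = r(e, b),  node(U, true, b) = S.
Bind Q := r(e, b); no other remaining equation mentions Q.
Bind S := node(U, true, b); no other remaining equation mentions S.
Decompose node/3: 1 = 1,  V = leaf(W),  b = b.
Delete trivial equation 1 = 1.
Bind V := leaf(W); no other remaining equation mentions V.
Delete trivial equation b = b.
Decompose leaf/1: X2 = U.
Bind X2 := U; substituting into the one remaining equation that mentions X2 gives: node(U, true, L) = node(true, 1, leaf(r(b, true))).
Decompose node/3: leaf(node(e, b, true)) = leaf(node(e, b, true)),  leaf(1) = leaf(1),  r(W, true) = r(leaf(L), true).
Delete trivial equation leaf(node(e, b, true)) = leaf(node(e, b, true)).
Delete trivial equation leaf(1) = leaf(1).
Decompose r/2: W = leaf(L),  true = true.
Bind W := leaf(L); no other remaining equation mentions W. Substituting into the earlier binding gives V := leaf(leaf(L)).
Delete trivial equation true = true.
Decompose node/3: U = true,  true = 1,  L = leaf(r(b, true)).
Bind U := true; no other remaining equation mentions U. Substituting into the earlier bindings gives S := node(true, true, b), X2 := true.
Clash: constants true and 1 differ; no unifier exists.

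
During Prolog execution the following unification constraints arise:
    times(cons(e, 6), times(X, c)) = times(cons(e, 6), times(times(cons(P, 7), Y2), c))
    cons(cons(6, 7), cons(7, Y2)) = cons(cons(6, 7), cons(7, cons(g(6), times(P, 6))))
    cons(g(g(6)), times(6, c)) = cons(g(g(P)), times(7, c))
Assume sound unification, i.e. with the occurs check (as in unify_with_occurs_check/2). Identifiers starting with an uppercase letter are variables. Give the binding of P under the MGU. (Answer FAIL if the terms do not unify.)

FAIL

Decompose times/2: cons(e, 6) = cons(e, 6),  times(X, c) = times(times(cons(P, 7), Y2), c).
Delete trivial equation cons(e, 6) = cons(e, 6).
Decompose times/2: X = times(cons(P, 7), Y2),  c = c.
Bind X := times(cons(P, 7), Y2); no other remaining equation mentions X.
Delete trivial equation c = c.
Decompose cons/2: cons(6, 7) = cons(6, 7),  cons(7, Y2) = cons(7, cons(g(6), times(P, 6))).
Delete trivial equation cons(6, 7) = cons(6, 7).
Decompose cons/2: 7 = 7,  Y2 = cons(g(6), times(P, 6)).
Delete trivial equation 7 = 7.
Bind Y2 := cons(g(6), times(P, 6)); no other remaining equation mentions Y2. Substituting into the earlier binding gives X := times(cons(P, 7), cons(g(6), times(P, 6))).
Decompose cons/2: g(g(6)) = g(g(P)),  times(6, c) = times(7, c).
Decompose g/1: g(6) = g(P).
Decompose g/1: 6 = P.
Bind P := 6; no other remaining equation mentions P. Substituting into the earlier bindings gives X := times(cons(6, 7), cons(g(6), times(6, 6))), Y2 := cons(g(6), times(6, 6)).
Decompose times/2: 6 = 7,  c = c.
Clash: constants 6 and 7 differ; no unifier exists.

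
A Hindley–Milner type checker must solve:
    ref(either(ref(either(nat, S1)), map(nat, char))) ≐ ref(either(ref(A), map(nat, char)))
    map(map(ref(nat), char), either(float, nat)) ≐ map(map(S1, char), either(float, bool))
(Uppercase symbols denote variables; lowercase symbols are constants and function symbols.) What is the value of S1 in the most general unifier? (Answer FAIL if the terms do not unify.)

FAIL

Decompose ref/1: either(ref(either(nat, S1)), map(nat, char)) ≐ either(ref(A), map(nat, char)).
Decompose either/2: ref(either(nat, S1)) ≐ ref(A),  map(nat, char) ≐ map(nat, char).
Decompose ref/1: either(nat, S1) ≐ A.
Bind A := either(nat, S1); no other remaining equation mentions A.
Delete trivial equation map(nat, char) ≐ map(nat, char).
Decompose map/2: map(ref(nat), char) ≐ map(S1, char),  either(float, nat) ≐ either(float, bool).
Decompose map/2: ref(nat) ≐ S1,  char ≐ char.
Bind S1 := ref(nat); no other remaining equation mentions S1. Substituting into the earlier binding gives A := either(nat, ref(nat)).
Delete trivial equation char ≐ char.
Decompose either/2: float ≐ float,  nat ≐ bool.
Delete trivial equation float ≐ float.
Clash: constants nat and bool differ; no unifier exists.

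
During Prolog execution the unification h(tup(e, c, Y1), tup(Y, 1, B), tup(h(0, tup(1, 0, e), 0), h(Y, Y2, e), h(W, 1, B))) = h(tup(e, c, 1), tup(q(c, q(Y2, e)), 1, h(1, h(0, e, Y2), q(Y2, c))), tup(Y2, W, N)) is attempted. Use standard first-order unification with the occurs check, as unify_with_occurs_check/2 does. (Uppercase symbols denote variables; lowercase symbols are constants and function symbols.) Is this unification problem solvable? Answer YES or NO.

Decompose h/3: tup(e, c, Y1) = tup(e, c, 1),  tup(Y, 1, B) = tup(q(c, q(Y2, e)), 1, h(1, h(0, e, Y2), q(Y2, c))),  tup(h(0, tup(1, 0, e), 0), h(Y, Y2, e), h(W, 1, B)) = tup(Y2, W, N).
Decompose tup/3: e = e,  c = c,  Y1 = 1.
Delete trivial equation e = e.
Delete trivial equation c = c.
Bind Y1 := 1; no other remaining equation mentions Y1.
Decompose tup/3: Y = q(c, q(Y2, e)),  1 = 1,  B = h(1, h(0, e, Y2), q(Y2, c)).
Bind Y := q(c, q(Y2, e)); substituting into the one remaining equation that mentions Y gives: tup(h(0, tup(1, 0, e), 0), h(q(c, q(Y2, e)), Y2, e), h(W, 1, B)) = tup(Y2, W, N).
Delete trivial equation 1 = 1.
Bind B := h(1, h(0, e, Y2), q(Y2, c)); substituting into the remaining equation gives: tup(h(0, tup(1, 0, e), 0), h(q(c, q(Y2, e)), Y2, e), h(W, 1, h(1, h(0, e, Y2), q(Y2, c)))) = tup(Y2, W, N).
Decompose tup/3: h(0, tup(1, 0, e), 0) = Y2,  h(q(c, q(Y2, e)), Y2, e) = W,  h(W, 1, h(1, h(0, e, Y2), q(Y2, c))) = N.
Bind Y2 := h(0, tup(1, 0, e), 0); substituting into the remaining equations gives: h(q(c, q(h(0, tup(1, 0, e), 0), e)), h(0, tup(1, 0, e), 0), e) = W,  h(W, 1, h(1, h(0, e, h(0, tup(1, 0, e), 0)), q(h(0, tup(1, 0, e), 0), c))) = N. Substituting into the earlier bindings gives Y := q(c, q(h(0, tup(1, 0, e), 0), e)), B := h(1, h(0, e, h(0, tup(1, 0, e), 0)), q(h(0, tup(1, 0, e), 0), c)).
Bind W := h(q(c, q(h(0, tup(1, 0, e), 0), e)), h(0, tup(1, 0, e), 0), e); substituting into the remaining equation gives: h(h(q(c, q(h(0, tup(1, 0, e), 0), e)), h(0, tup(1, 0, e), 0), e), 1, h(1, h(0, e, h(0, tup(1, 0, e), 0)), q(h(0, tup(1, 0, e), 0), c))) = N.
Bind N := h(h(q(c, q(h(0, tup(1, 0, e), 0), e)), h(0, tup(1, 0, e), 0), e), 1, h(1, h(0, e, h(0, tup(1, 0, e), 0)), q(h(0, tup(1, 0, e), 0), c))).
No equations remain and no clash or occurs-check failure arose, so a unifier exists.

YES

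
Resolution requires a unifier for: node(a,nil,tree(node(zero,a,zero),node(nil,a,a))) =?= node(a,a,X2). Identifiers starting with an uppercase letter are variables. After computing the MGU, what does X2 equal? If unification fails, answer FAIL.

FAIL

Decompose node/3: a =?= a,  nil =?= a,  tree(node(zero,a,zero),node(nil,a,a)) =?= X2.
Delete trivial equation a =?= a.
Clash: constants nil and a differ; no unifier exists.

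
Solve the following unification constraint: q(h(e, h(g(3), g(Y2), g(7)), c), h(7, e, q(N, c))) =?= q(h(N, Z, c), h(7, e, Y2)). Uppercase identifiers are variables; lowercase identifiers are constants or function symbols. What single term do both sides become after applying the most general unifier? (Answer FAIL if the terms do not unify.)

Decompose q/2: h(e, h(g(3), g(Y2), g(7)), c) =?= h(N, Z, c),  h(7, e, q(N, c)) =?= h(7, e, Y2).
Decompose h/3: e =?= N,  h(g(3), g(Y2), g(7)) =?= Z,  c =?= c.
Bind N := e; substituting into the one remaining equation that mentions N gives: h(7, e, q(e, c)) =?= h(7, e, Y2).
Bind Z := h(g(3), g(Y2), g(7)); no other remaining equation mentions Z.
Delete trivial equation c =?= c.
Decompose h/3: 7 =?= 7,  e =?= e,  q(e, c) =?= Y2.
Delete trivial equation 7 =?= 7.
Delete trivial equation e =?= e.
Bind Y2 := q(e, c). Substituting into the earlier binding gives Z := h(g(3), g(q(e, c)), g(7)).
Applying the MGU to either side gives q(h(e, h(g(3), g(q(e, c)), g(7)), c), h(7, e, q(e, c))).

q(h(e, h(g(3), g(q(e, c)), g(7)), c), h(7, e, q(e, c)))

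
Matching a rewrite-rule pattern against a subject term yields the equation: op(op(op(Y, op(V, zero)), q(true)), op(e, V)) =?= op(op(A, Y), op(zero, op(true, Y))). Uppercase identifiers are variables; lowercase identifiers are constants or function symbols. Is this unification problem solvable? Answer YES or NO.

Decompose op/2: op(op(Y, op(V, zero)), q(true)) =?= op(A, Y),  op(e, V) =?= op(zero, op(true, Y)).
Decompose op/2: op(Y, op(V, zero)) =?= A,  q(true) =?= Y.
Bind A := op(Y, op(V, zero)); no other remaining equation mentions A.
Bind Y := q(true); substituting into the remaining equation gives: op(e, V) =?= op(zero, op(true, q(true))). Substituting into the earlier binding gives A := op(q(true), op(V, zero)).
Decompose op/2: e =?= zero,  V =?= op(true, q(true)).
Clash: constants e and zero differ; no unifier exists.

NO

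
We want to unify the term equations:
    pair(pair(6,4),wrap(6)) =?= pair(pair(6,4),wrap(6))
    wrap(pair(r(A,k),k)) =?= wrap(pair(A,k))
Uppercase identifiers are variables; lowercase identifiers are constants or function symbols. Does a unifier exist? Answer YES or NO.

NO

Delete trivial equation pair(pair(6,4),wrap(6)) =?= pair(pair(6,4),wrap(6)).
Decompose wrap/1: pair(r(A,k),k) =?= pair(A,k).
Decompose pair/2: r(A,k) =?= A,  k =?= k.
Occurs check fails: A occurs in r(A,k); the equation A =?= r(A,k) has no finite solution.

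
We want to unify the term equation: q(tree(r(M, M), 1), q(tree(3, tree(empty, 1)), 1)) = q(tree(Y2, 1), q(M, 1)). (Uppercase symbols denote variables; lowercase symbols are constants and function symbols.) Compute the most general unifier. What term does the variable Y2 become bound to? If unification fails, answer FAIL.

r(tree(3, tree(empty, 1)), tree(3, tree(empty, 1)))

Decompose q/2: tree(r(M, M), 1) = tree(Y2, 1),  q(tree(3, tree(empty, 1)), 1) = q(M, 1).
Decompose tree/2: r(M, M) = Y2,  1 = 1.
Bind Y2 := r(M, M); no other remaining equation mentions Y2.
Delete trivial equation 1 = 1.
Decompose q/2: tree(3, tree(empty, 1)) = M,  1 = 1.
Bind M := tree(3, tree(empty, 1)); no other remaining equation mentions M. Substituting into the earlier binding gives Y2 := r(tree(3, tree(empty, 1)), tree(3, tree(empty, 1))).
Delete trivial equation 1 = 1.
MGU = { Y2 := r(tree(3, tree(empty, 1)), tree(3, tree(empty, 1))), M := tree(3, tree(empty, 1)) }, so Y2 := r(tree(3, tree(empty, 1)), tree(3, tree(empty, 1))).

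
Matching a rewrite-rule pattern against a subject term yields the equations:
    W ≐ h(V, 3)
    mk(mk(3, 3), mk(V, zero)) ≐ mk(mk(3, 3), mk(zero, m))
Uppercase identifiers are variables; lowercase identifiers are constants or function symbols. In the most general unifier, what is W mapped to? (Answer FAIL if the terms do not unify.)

Bind W := h(V, 3); no other remaining equation mentions W.
Decompose mk/2: mk(3, 3) ≐ mk(3, 3),  mk(V, zero) ≐ mk(zero, m).
Delete trivial equation mk(3, 3) ≐ mk(3, 3).
Decompose mk/2: V ≐ zero,  zero ≐ m.
Bind V := zero; no other remaining equation mentions V. Substituting into the earlier binding gives W := h(zero, 3).
Clash: constants zero and m differ; no unifier exists.

FAIL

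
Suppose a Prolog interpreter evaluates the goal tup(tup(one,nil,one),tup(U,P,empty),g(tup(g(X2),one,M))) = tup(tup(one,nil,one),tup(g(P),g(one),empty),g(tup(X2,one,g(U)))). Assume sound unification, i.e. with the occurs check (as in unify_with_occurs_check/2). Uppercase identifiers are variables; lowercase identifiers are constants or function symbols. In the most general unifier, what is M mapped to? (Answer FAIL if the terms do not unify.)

Decompose tup/3: tup(one,nil,one) = tup(one,nil,one),  tup(U,P,empty) = tup(g(P),g(one),empty),  g(tup(g(X2),one,M)) = g(tup(X2,one,g(U))).
Delete trivial equation tup(one,nil,one) = tup(one,nil,one).
Decompose tup/3: U = g(P),  P = g(one),  empty = empty.
Bind U := g(P); substituting into the one remaining equation that mentions U gives: g(tup(g(X2),one,M)) = g(tup(X2,one,g(g(P)))).
Bind P := g(one); substituting into the one remaining equation that mentions P gives: g(tup(g(X2),one,M)) = g(tup(X2,one,g(g(g(one))))). Substituting into the earlier binding gives U := g(g(one)).
Delete trivial equation empty = empty.
Decompose g/1: tup(g(X2),one,M) = tup(X2,one,g(g(g(one)))).
Decompose tup/3: g(X2) = X2,  one = one,  M = g(g(g(one))).
Occurs check fails: X2 occurs in g(X2); the equation X2 = g(X2) has no finite solution.

FAIL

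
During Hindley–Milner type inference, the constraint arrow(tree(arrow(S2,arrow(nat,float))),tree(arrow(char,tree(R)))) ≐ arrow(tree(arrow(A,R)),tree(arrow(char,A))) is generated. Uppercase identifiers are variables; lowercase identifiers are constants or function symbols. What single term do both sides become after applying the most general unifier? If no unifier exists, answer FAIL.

Decompose arrow/2: tree(arrow(S2,arrow(nat,float))) ≐ tree(arrow(A,R)),  tree(arrow(char,tree(R))) ≐ tree(arrow(char,A)).
Decompose tree/1: arrow(S2,arrow(nat,float)) ≐ arrow(A,R).
Decompose arrow/2: S2 ≐ A,  arrow(nat,float) ≐ R.
Bind S2 := A; no other remaining equation mentions S2.
Bind R := arrow(nat,float); substituting into the remaining equation gives: tree(arrow(char,tree(arrow(nat,float)))) ≐ tree(arrow(char,A)).
Decompose tree/1: arrow(char,tree(arrow(nat,float))) ≐ arrow(char,A).
Decompose arrow/2: char ≐ char,  tree(arrow(nat,float)) ≐ A.
Delete trivial equation char ≐ char.
Bind A := tree(arrow(nat,float)). Substituting into the earlier binding gives S2 := tree(arrow(nat,float)).
Applying the MGU to either side gives arrow(tree(arrow(tree(arrow(nat,float)),arrow(nat,float))),tree(arrow(char,tree(arrow(nat,float))))).

arrow(tree(arrow(tree(arrow(nat,float)),arrow(nat,float))),tree(arrow(char,tree(arrow(nat,float)))))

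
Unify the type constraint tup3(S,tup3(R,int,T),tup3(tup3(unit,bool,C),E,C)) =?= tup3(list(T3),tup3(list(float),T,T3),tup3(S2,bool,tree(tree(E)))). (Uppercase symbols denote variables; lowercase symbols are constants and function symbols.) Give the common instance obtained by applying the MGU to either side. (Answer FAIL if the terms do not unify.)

tup3(list(int),tup3(list(float),int,int),tup3(tup3(unit,bool,tree(tree(bool))),bool,tree(tree(bool))))

Decompose tup3/3: S =?= list(T3),  tup3(R,int,T) =?= tup3(list(float),T,T3),  tup3(tup3(unit,bool,C),E,C) =?= tup3(S2,bool,tree(tree(E))).
Bind S := list(T3); no other remaining equation mentions S.
Decompose tup3/3: R =?= list(float),  int =?= T,  T =?= T3.
Bind R := list(float); no other remaining equation mentions R.
Bind T := int; substituting into the one remaining equation that mentions T gives: int =?= T3.
Bind T3 := int; no other remaining equation mentions T3. Substituting into the earlier binding gives S := list(int).
Decompose tup3/3: tup3(unit,bool,C) =?= S2,  E =?= bool,  C =?= tree(tree(E)).
Bind S2 := tup3(unit,bool,C); no other remaining equation mentions S2.
Bind E := bool; substituting into the remaining equation gives: C =?= tree(tree(bool)).
Bind C := tree(tree(bool)). Substituting into the earlier binding gives S2 := tup3(unit,bool,tree(tree(bool))).
Applying the MGU to either side gives tup3(list(int),tup3(list(float),int,int),tup3(tup3(unit,bool,tree(tree(bool))),bool,tree(tree(bool)))).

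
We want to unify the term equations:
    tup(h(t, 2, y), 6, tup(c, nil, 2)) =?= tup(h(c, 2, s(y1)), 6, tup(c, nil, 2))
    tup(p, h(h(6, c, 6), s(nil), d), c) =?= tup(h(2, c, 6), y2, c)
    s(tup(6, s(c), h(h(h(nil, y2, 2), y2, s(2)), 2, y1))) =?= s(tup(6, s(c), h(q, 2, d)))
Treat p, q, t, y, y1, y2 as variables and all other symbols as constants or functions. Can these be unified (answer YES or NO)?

Decompose tup/3: h(t, 2, y) =?= h(c, 2, s(y1)),  6 =?= 6,  tup(c, nil, 2) =?= tup(c, nil, 2).
Decompose h/3: t =?= c,  2 =?= 2,  y =?= s(y1).
Bind t := c; no other remaining equation mentions t.
Delete trivial equation 2 =?= 2.
Bind y := s(y1); no other remaining equation mentions y.
Delete trivial equation 6 =?= 6.
Delete trivial equation tup(c, nil, 2) =?= tup(c, nil, 2).
Decompose tup/3: p =?= h(2, c, 6),  h(h(6, c, 6), s(nil), d) =?= y2,  c =?= c.
Bind p := h(2, c, 6); no other remaining equation mentions p.
Bind y2 := h(h(6, c, 6), s(nil), d); substituting into the one remaining equation that mentions y2 gives: s(tup(6, s(c), h(h(h(nil, h(h(6, c, 6), s(nil), d), 2), h(h(6, c, 6), s(nil), d), s(2)), 2, y1))) =?= s(tup(6, s(c), h(q, 2, d))).
Delete trivial equation c =?= c.
Decompose s/1: tup(6, s(c), h(h(h(nil, h(h(6, c, 6), s(nil), d), 2), h(h(6, c, 6), s(nil), d), s(2)), 2, y1)) =?= tup(6, s(c), h(q, 2, d)).
Decompose tup/3: 6 =?= 6,  s(c) =?= s(c),  h(h(h(nil, h(h(6, c, 6), s(nil), d), 2), h(h(6, c, 6), s(nil), d), s(2)), 2, y1) =?= h(q, 2, d).
Delete trivial equation 6 =?= 6.
Delete trivial equation s(c) =?= s(c).
Decompose h/3: h(h(nil, h(h(6, c, 6), s(nil), d), 2), h(h(6, c, 6), s(nil), d), s(2)) =?= q,  2 =?= 2,  y1 =?= d.
Bind q := h(h(nil, h(h(6, c, 6), s(nil), d), 2), h(h(6, c, 6), s(nil), d), s(2)); no other remaining equation mentions q.
Delete trivial equation 2 =?= 2.
Bind y1 := d. Substituting into the earlier binding gives y := s(d).
No equations remain and no clash or occurs-check failure arose, so a unifier exists.

YES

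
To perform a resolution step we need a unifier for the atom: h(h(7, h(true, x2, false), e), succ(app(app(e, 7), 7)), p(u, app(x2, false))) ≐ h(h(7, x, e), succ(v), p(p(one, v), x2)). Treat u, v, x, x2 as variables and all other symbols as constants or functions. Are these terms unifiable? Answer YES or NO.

Decompose h/3: h(7, h(true, x2, false), e) ≐ h(7, x, e),  succ(app(app(e, 7), 7)) ≐ succ(v),  p(u, app(x2, false)) ≐ p(p(one, v), x2).
Decompose h/3: 7 ≐ 7,  h(true, x2, false) ≐ x,  e ≐ e.
Delete trivial equation 7 ≐ 7.
Bind x := h(true, x2, false); no other remaining equation mentions x.
Delete trivial equation e ≐ e.
Decompose succ/1: app(app(e, 7), 7) ≐ v.
Bind v := app(app(e, 7), 7); substituting into the remaining equation gives: p(u, app(x2, false)) ≐ p(p(one, app(app(e, 7), 7)), x2).
Decompose p/2: u ≐ p(one, app(app(e, 7), 7)),  app(x2, false) ≐ x2.
Bind u := p(one, app(app(e, 7), 7)); no other remaining equation mentions u.
Occurs check fails: x2 occurs in app(x2, false); the equation x2 ≐ app(x2, false) has no finite solution.

NO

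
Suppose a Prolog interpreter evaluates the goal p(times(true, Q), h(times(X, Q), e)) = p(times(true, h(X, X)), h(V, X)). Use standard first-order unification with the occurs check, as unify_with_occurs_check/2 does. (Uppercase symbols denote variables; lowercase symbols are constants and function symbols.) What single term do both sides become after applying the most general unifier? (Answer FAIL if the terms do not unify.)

Decompose p/2: times(true, Q) = times(true, h(X, X)),  h(times(X, Q), e) = h(V, X).
Decompose times/2: true = true,  Q = h(X, X).
Delete trivial equation true = true.
Bind Q := h(X, X); substituting into the remaining equation gives: h(times(X, h(X, X)), e) = h(V, X).
Decompose h/2: times(X, h(X, X)) = V,  e = X.
Bind V := times(X, h(X, X)); no other remaining equation mentions V.
Bind X := e. Substituting into the earlier bindings gives Q := h(e, e), V := times(e, h(e, e)).
Applying the MGU to either side gives p(times(true, h(e, e)), h(times(e, h(e, e)), e)).

p(times(true, h(e, e)), h(times(e, h(e, e)), e))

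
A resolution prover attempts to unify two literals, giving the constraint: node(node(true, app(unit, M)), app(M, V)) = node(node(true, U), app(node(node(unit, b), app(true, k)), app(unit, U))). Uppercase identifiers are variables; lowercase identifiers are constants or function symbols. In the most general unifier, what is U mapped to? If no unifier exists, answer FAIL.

Decompose node/2: node(true, app(unit, M)) = node(true, U),  app(M, V) = app(node(node(unit, b), app(true, k)), app(unit, U)).
Decompose node/2: true = true,  app(unit, M) = U.
Delete trivial equation true = true.
Bind U := app(unit, M); substituting into the remaining equation gives: app(M, V) = app(node(node(unit, b), app(true, k)), app(unit, app(unit, M))).
Decompose app/2: M = node(node(unit, b), app(true, k)),  V = app(unit, app(unit, M)).
Bind M := node(node(unit, b), app(true, k)); substituting into the remaining equation gives: V = app(unit, app(unit, node(node(unit, b), app(true, k)))). Substituting into the earlier binding gives U := app(unit, node(node(unit, b), app(true, k))).
Bind V := app(unit, app(unit, node(node(unit, b), app(true, k)))).
MGU = { U -> app(unit, node(node(unit, b), app(true, k))), M -> node(node(unit, b), app(true, k)), V -> app(unit, app(unit, node(node(unit, b), app(true, k)))) }, so U -> app(unit, node(node(unit, b), app(true, k))).

app(unit, node(node(unit, b), app(true, k)))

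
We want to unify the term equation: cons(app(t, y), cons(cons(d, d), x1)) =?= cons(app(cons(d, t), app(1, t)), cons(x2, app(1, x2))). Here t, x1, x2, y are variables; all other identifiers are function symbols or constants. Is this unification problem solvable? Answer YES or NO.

Decompose cons/2: app(t, y) =?= app(cons(d, t), app(1, t)),  cons(cons(d, d), x1) =?= cons(x2, app(1, x2)).
Decompose app/2: t =?= cons(d, t),  y =?= app(1, t).
Occurs check fails: t occurs in cons(d, t); the equation t =?= cons(d, t) has no finite solution.

NO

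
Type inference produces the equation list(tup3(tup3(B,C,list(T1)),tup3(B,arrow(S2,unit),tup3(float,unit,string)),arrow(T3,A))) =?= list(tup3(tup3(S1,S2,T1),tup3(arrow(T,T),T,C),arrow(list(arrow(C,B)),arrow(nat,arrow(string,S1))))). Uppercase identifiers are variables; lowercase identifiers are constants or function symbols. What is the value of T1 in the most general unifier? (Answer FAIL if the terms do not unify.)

Decompose list/1: tup3(tup3(B,C,list(T1)),tup3(B,arrow(S2,unit),tup3(float,unit,string)),arrow(T3,A)) =?= tup3(tup3(S1,S2,T1),tup3(arrow(T,T),T,C),arrow(list(arrow(C,B)),arrow(nat,arrow(string,S1)))).
Decompose tup3/3: tup3(B,C,list(T1)) =?= tup3(S1,S2,T1),  tup3(B,arrow(S2,unit),tup3(float,unit,string)) =?= tup3(arrow(T,T),T,C),  arrow(T3,A) =?= arrow(list(arrow(C,B)),arrow(nat,arrow(string,S1))).
Decompose tup3/3: B =?= S1,  C =?= S2,  list(T1) =?= T1.
Bind B := S1; substituting into the 2 remaining equations that mention B gives: tup3(S1,arrow(S2,unit),tup3(float,unit,string)) =?= tup3(arrow(T,T),T,C),  arrow(T3,A) =?= arrow(list(arrow(C,S1)),arrow(nat,arrow(string,S1))).
Bind C := S2; substituting into the 2 remaining equations that mention C gives: tup3(S1,arrow(S2,unit),tup3(float,unit,string)) =?= tup3(arrow(T,T),T,S2),  arrow(T3,A) =?= arrow(list(arrow(S2,S1)),arrow(nat,arrow(string,S1))).
Occurs check fails: T1 occurs in list(T1); the equation T1 =?= list(T1) has no finite solution.

FAIL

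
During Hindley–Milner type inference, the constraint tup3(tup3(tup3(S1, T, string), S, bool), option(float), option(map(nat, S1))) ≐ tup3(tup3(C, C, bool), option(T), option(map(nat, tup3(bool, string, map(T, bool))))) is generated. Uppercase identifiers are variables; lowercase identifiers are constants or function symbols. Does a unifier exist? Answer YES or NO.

Decompose tup3/3: tup3(tup3(S1, T, string), S, bool) ≐ tup3(C, C, bool),  option(float) ≐ option(T),  option(map(nat, S1)) ≐ option(map(nat, tup3(bool, string, map(T, bool)))).
Decompose tup3/3: tup3(S1, T, string) ≐ C,  S ≐ C,  bool ≐ bool.
Bind C := tup3(S1, T, string); substituting into the one remaining equation that mentions C gives: S ≐ tup3(S1, T, string).
Bind S := tup3(S1, T, string); no other remaining equation mentions S.
Delete trivial equation bool ≐ bool.
Decompose option/1: float ≐ T.
Bind T := float; substituting into the remaining equation gives: option(map(nat, S1)) ≐ option(map(nat, tup3(bool, string, map(float, bool)))). Substituting into the earlier bindings gives C := tup3(S1, float, string), S := tup3(S1, float, string).
Decompose option/1: map(nat, S1) ≐ map(nat, tup3(bool, string, map(float, bool))).
Decompose map/2: nat ≐ nat,  S1 ≐ tup3(bool, string, map(float, bool)).
Delete trivial equation nat ≐ nat.
Bind S1 := tup3(bool, string, map(float, bool)). Substituting into the earlier bindings gives C := tup3(tup3(bool, string, map(float, bool)), float, string), S := tup3(tup3(bool, string, map(float, bool)), float, string).
No equations remain and no clash or occurs-check failure arose, so a unifier exists.

YES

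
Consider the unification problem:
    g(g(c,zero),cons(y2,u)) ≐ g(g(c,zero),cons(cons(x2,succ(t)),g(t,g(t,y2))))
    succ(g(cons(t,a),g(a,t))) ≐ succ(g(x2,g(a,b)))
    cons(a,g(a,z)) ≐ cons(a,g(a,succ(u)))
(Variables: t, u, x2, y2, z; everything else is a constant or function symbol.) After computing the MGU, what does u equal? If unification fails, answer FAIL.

g(b,g(b,cons(cons(b,a),succ(b))))

Decompose g/2: g(c,zero) ≐ g(c,zero),  cons(y2,u) ≐ cons(cons(x2,succ(t)),g(t,g(t,y2))).
Delete trivial equation g(c,zero) ≐ g(c,zero).
Decompose cons/2: y2 ≐ cons(x2,succ(t)),  u ≐ g(t,g(t,y2)).
Bind y2 := cons(x2,succ(t)); substituting into the one remaining equation that mentions y2 gives: u ≐ g(t,g(t,cons(x2,succ(t)))).
Bind u := g(t,g(t,cons(x2,succ(t)))); substituting into the one remaining equation that mentions u gives: cons(a,g(a,z)) ≐ cons(a,g(a,succ(g(t,g(t,cons(x2,succ(t))))))).
Decompose succ/1: g(cons(t,a),g(a,t)) ≐ g(x2,g(a,b)).
Decompose g/2: cons(t,a) ≐ x2,  g(a,t) ≐ g(a,b).
Bind x2 := cons(t,a); substituting into the one remaining equation that mentions x2 gives: cons(a,g(a,z)) ≐ cons(a,g(a,succ(g(t,g(t,cons(cons(t,a),succ(t))))))). Substituting into the earlier bindings gives y2 := cons(cons(t,a),succ(t)), u := g(t,g(t,cons(cons(t,a),succ(t)))).
Decompose g/2: a ≐ a,  t ≐ b.
Delete trivial equation a ≐ a.
Bind t := b; substituting into the remaining equation gives: cons(a,g(a,z)) ≐ cons(a,g(a,succ(g(b,g(b,cons(cons(b,a),succ(b))))))). Substituting into the earlier bindings gives y2 := cons(cons(b,a),succ(b)), u := g(b,g(b,cons(cons(b,a),succ(b)))), x2 := cons(b,a).
Decompose cons/2: a ≐ a,  g(a,z) ≐ g(a,succ(g(b,g(b,cons(cons(b,a),succ(b)))))).
Delete trivial equation a ≐ a.
Decompose g/2: a ≐ a,  z ≐ succ(g(b,g(b,cons(cons(b,a),succ(b))))).
Delete trivial equation a ≐ a.
Bind z := succ(g(b,g(b,cons(cons(b,a),succ(b))))).
MGU = { y2 ↦ cons(cons(b,a),succ(b)), u ↦ g(b,g(b,cons(cons(b,a),succ(b)))), x2 ↦ cons(b,a), t ↦ b, z ↦ succ(g(b,g(b,cons(cons(b,a),succ(b))))) }, so u ↦ g(b,g(b,cons(cons(b,a),succ(b)))).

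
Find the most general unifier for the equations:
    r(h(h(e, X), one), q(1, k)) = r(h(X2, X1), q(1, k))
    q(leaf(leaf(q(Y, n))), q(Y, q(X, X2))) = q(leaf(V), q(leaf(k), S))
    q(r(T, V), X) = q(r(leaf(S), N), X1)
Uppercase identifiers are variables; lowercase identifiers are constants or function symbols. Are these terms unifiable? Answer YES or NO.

YES

Decompose r/2: h(h(e, X), one) = h(X2, X1),  q(1, k) = q(1, k).
Decompose h/2: h(e, X) = X2,  one = X1.
Bind X2 := h(e, X); substituting into the one remaining equation that mentions X2 gives: q(leaf(leaf(q(Y, n))), q(Y, q(X, h(e, X)))) = q(leaf(V), q(leaf(k), S)).
Bind X1 := one; substituting into the one remaining equation that mentions X1 gives: q(r(T, V), X) = q(r(leaf(S), N), one).
Delete trivial equation q(1, k) = q(1, k).
Decompose q/2: leaf(leaf(q(Y, n))) = leaf(V),  q(Y, q(X, h(e, X))) = q(leaf(k), S).
Decompose leaf/1: leaf(q(Y, n)) = V.
Bind V := leaf(q(Y, n)); substituting into the one remaining equation that mentions V gives: q(r(T, leaf(q(Y, n))), X) = q(r(leaf(S), N), one).
Decompose q/2: Y = leaf(k),  q(X, h(e, X)) = S.
Bind Y := leaf(k); substituting into the one remaining equation that mentions Y gives: q(r(T, leaf(q(leaf(k), n))), X) = q(r(leaf(S), N), one). Substituting into the earlier binding gives V := leaf(q(leaf(k), n)).
Bind S := q(X, h(e, X)); substituting into the remaining equation gives: q(r(T, leaf(q(leaf(k), n))), X) = q(r(leaf(q(X, h(e, X))), N), one).
Decompose q/2: r(T, leaf(q(leaf(k), n))) = r(leaf(q(X, h(e, X))), N),  X = one.
Decompose r/2: T = leaf(q(X, h(e, X))),  leaf(q(leaf(k), n)) = N.
Bind T := leaf(q(X, h(e, X))); no other remaining equation mentions T.
Bind N := leaf(q(leaf(k), n)); no other remaining equation mentions N.
Bind X := one. Substituting into the earlier bindings gives X2 := h(e, one), S := q(one, h(e, one)), T := leaf(q(one, h(e, one))).
No equations remain and no clash or occurs-check failure arose, so a unifier exists.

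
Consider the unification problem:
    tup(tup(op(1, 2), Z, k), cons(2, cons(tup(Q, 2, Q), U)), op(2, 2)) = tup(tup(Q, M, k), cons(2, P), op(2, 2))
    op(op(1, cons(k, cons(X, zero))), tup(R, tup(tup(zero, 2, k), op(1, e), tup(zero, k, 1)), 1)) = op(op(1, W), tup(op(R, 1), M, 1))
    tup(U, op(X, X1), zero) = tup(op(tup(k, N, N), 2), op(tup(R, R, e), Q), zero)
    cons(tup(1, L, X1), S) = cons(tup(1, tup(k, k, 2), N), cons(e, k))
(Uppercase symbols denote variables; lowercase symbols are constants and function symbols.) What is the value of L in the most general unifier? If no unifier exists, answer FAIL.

FAIL

Decompose tup/3: tup(op(1, 2), Z, k) = tup(Q, M, k),  cons(2, cons(tup(Q, 2, Q), U)) = cons(2, P),  op(2, 2) = op(2, 2).
Decompose tup/3: op(1, 2) = Q,  Z = M,  k = k.
Bind Q := op(1, 2); substituting into the 2 remaining equations that mention Q gives: cons(2, cons(tup(op(1, 2), 2, op(1, 2)), U)) = cons(2, P),  tup(U, op(X, X1), zero) = tup(op(tup(k, N, N), 2), op(tup(R, R, e), op(1, 2)), zero).
Bind Z := M; no other remaining equation mentions Z.
Delete trivial equation k = k.
Decompose cons/2: 2 = 2,  cons(tup(op(1, 2), 2, op(1, 2)), U) = P.
Delete trivial equation 2 = 2.
Bind P := cons(tup(op(1, 2), 2, op(1, 2)), U); no other remaining equation mentions P.
Delete trivial equation op(2, 2) = op(2, 2).
Decompose op/2: op(1, cons(k, cons(X, zero))) = op(1, W),  tup(R, tup(tup(zero, 2, k), op(1, e), tup(zero, k, 1)), 1) = tup(op(R, 1), M, 1).
Decompose op/2: 1 = 1,  cons(k, cons(X, zero)) = W.
Delete trivial equation 1 = 1.
Bind W := cons(k, cons(X, zero)); no other remaining equation mentions W.
Decompose tup/3: R = op(R, 1),  tup(tup(zero, 2, k), op(1, e), tup(zero, k, 1)) = M,  1 = 1.
Occurs check fails: R occurs in op(R, 1); the equation R = op(R, 1) has no finite solution.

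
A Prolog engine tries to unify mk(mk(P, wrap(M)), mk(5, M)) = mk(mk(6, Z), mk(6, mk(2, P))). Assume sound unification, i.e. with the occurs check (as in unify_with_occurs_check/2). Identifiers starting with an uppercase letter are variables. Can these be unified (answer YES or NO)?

NO

Decompose mk/2: mk(P, wrap(M)) = mk(6, Z),  mk(5, M) = mk(6, mk(2, P)).
Decompose mk/2: P = 6,  wrap(M) = Z.
Bind P := 6; substituting into the one remaining equation that mentions P gives: mk(5, M) = mk(6, mk(2, 6)).
Bind Z := wrap(M); no other remaining equation mentions Z.
Decompose mk/2: 5 = 6,  M = mk(2, 6).
Clash: constants 5 and 6 differ; no unifier exists.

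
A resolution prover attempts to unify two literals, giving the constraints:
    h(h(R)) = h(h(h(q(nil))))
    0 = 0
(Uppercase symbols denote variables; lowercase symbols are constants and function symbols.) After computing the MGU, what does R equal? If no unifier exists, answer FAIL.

h(q(nil))

Decompose h/1: h(R) = h(h(q(nil))).
Decompose h/1: R = h(q(nil)).
Bind R := h(q(nil)); no other remaining equation mentions R.
Delete trivial equation 0 = 0.
MGU = { R := h(q(nil)) }, so R := h(q(nil)).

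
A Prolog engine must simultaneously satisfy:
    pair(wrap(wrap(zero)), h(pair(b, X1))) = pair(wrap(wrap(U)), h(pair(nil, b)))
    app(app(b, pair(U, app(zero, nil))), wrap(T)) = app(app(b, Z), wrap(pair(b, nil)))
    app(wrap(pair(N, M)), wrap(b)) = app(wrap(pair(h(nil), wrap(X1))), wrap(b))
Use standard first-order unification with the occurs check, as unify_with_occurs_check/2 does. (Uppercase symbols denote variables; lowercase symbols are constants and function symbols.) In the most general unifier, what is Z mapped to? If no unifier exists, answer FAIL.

Decompose pair/2: wrap(wrap(zero)) = wrap(wrap(U)),  h(pair(b, X1)) = h(pair(nil, b)).
Decompose wrap/1: wrap(zero) = wrap(U).
Decompose wrap/1: zero = U.
Bind U := zero; substituting into the one remaining equation that mentions U gives: app(app(b, pair(zero, app(zero, nil))), wrap(T)) = app(app(b, Z), wrap(pair(b, nil))).
Decompose h/1: pair(b, X1) = pair(nil, b).
Decompose pair/2: b = nil,  X1 = b.
Clash: constants b and nil differ; no unifier exists.

FAIL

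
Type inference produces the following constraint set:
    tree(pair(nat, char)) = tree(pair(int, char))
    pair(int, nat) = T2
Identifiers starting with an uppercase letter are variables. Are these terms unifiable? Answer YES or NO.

NO

Decompose tree/1: pair(nat, char) = pair(int, char).
Decompose pair/2: nat = int,  char = char.
Clash: constants nat and int differ; no unifier exists.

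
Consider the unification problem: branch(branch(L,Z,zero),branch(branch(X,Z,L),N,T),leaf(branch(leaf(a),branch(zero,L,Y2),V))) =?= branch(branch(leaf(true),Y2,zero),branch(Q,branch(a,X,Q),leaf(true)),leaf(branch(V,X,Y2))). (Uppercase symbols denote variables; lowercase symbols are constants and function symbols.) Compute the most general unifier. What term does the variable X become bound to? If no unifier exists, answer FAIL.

Decompose branch/3: branch(L,Z,zero) =?= branch(leaf(true),Y2,zero),  branch(branch(X,Z,L),N,T) =?= branch(Q,branch(a,X,Q),leaf(true)),  leaf(branch(leaf(a),branch(zero,L,Y2),V)) =?= leaf(branch(V,X,Y2)).
Decompose branch/3: L =?= leaf(true),  Z =?= Y2,  zero =?= zero.
Bind L := leaf(true); substituting into the 2 remaining equations that mention L gives: branch(branch(X,Z,leaf(true)),N,T) =?= branch(Q,branch(a,X,Q),leaf(true)),  leaf(branch(leaf(a),branch(zero,leaf(true),Y2),V)) =?= leaf(branch(V,X,Y2)).
Bind Z := Y2; substituting into the one remaining equation that mentions Z gives: branch(branch(X,Y2,leaf(true)),N,T) =?= branch(Q,branch(a,X,Q),leaf(true)).
Delete trivial equation zero =?= zero.
Decompose branch/3: branch(X,Y2,leaf(true)) =?= Q,  N =?= branch(a,X,Q),  T =?= leaf(true).
Bind Q := branch(X,Y2,leaf(true)); substituting into the one remaining equation that mentions Q gives: N =?= branch(a,X,branch(X,Y2,leaf(true))).
Bind N := branch(a,X,branch(X,Y2,leaf(true))); no other remaining equation mentions N.
Bind T := leaf(true); no other remaining equation mentions T.
Decompose leaf/1: branch(leaf(a),branch(zero,leaf(true),Y2),V) =?= branch(V,X,Y2).
Decompose branch/3: leaf(a) =?= V,  branch(zero,leaf(true),Y2) =?= X,  V =?= Y2.
Bind V := leaf(a); substituting into the one remaining equation that mentions V gives: leaf(a) =?= Y2.
Bind X := branch(zero,leaf(true),Y2); no other remaining equation mentions X. Substituting into the earlier bindings gives Q := branch(branch(zero,leaf(true),Y2),Y2,leaf(true)), N := branch(a,branch(zero,leaf(true),Y2),branch(branch(zero,leaf(true),Y2),Y2,leaf(true))).
Bind Y2 := leaf(a). Substituting into the earlier bindings gives Z := leaf(a), Q := branch(branch(zero,leaf(true),leaf(a)),leaf(a),leaf(true)), N := branch(a,branch(zero,leaf(true),leaf(a)),branch(branch(zero,leaf(true),leaf(a)),leaf(a),leaf(true))), X := branch(zero,leaf(true),leaf(a)).
MGU = { L := leaf(true), Z := leaf(a), Q := branch(branch(zero,leaf(true),leaf(a)),leaf(a),leaf(true)), N := branch(a,branch(zero,leaf(true),leaf(a)),branch(branch(zero,leaf(true),leaf(a)),leaf(a),leaf(true))), T := leaf(true), V := leaf(a), X := branch(zero,leaf(true),leaf(a)), Y2 := leaf(a) }, so X := branch(zero,leaf(true),leaf(a)).

branch(zero,leaf(true),leaf(a))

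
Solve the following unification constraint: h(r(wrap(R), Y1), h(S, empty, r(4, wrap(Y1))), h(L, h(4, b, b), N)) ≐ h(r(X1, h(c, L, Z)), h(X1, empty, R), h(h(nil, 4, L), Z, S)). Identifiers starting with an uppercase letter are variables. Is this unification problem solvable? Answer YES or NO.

NO

Decompose h/3: r(wrap(R), Y1) ≐ r(X1, h(c, L, Z)),  h(S, empty, r(4, wrap(Y1))) ≐ h(X1, empty, R),  h(L, h(4, b, b), N) ≐ h(h(nil, 4, L), Z, S).
Decompose r/2: wrap(R) ≐ X1,  Y1 ≐ h(c, L, Z).
Bind X1 := wrap(R); substituting into the one remaining equation that mentions X1 gives: h(S, empty, r(4, wrap(Y1))) ≐ h(wrap(R), empty, R).
Bind Y1 := h(c, L, Z); substituting into the one remaining equation that mentions Y1 gives: h(S, empty, r(4, wrap(h(c, L, Z)))) ≐ h(wrap(R), empty, R).
Decompose h/3: S ≐ wrap(R),  empty ≐ empty,  r(4, wrap(h(c, L, Z))) ≐ R.
Bind S := wrap(R); substituting into the one remaining equation that mentions S gives: h(L, h(4, b, b), N) ≐ h(h(nil, 4, L), Z, wrap(R)).
Delete trivial equation empty ≐ empty.
Bind R := r(4, wrap(h(c, L, Z))); substituting into the remaining equation gives: h(L, h(4, b, b), N) ≐ h(h(nil, 4, L), Z, wrap(r(4, wrap(h(c, L, Z))))). Substituting into the earlier bindings gives X1 := wrap(r(4, wrap(h(c, L, Z)))), S := wrap(r(4, wrap(h(c, L, Z)))).
Decompose h/3: L ≐ h(nil, 4, L),  h(4, b, b) ≐ Z,  N ≐ wrap(r(4, wrap(h(c, L, Z)))).
Occurs check fails: L occurs in h(nil, 4, L); the equation L ≐ h(nil, 4, L) has no finite solution.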